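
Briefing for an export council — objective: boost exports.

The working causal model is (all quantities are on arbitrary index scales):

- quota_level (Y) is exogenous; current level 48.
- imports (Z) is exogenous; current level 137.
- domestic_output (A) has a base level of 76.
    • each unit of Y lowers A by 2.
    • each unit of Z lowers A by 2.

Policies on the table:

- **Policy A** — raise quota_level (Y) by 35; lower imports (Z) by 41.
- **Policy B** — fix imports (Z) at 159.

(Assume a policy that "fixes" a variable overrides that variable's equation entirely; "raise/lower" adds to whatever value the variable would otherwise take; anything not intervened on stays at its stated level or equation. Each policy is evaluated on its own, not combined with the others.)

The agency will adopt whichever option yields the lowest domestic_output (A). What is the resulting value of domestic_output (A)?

-338

Policy A (Y + 35, Z − 41):
  Y = 48 + 35 = 83
  Z = 137 − 41 = 96
  A = 76 − 2·83 − 2·96 = -282
Policy B (Z := 159):
  Y = 48
  Z = 159
  A = 76 − 2·48 − 2·159 = -338
Comparing — Policy A: A=-282, Policy B: A=-338. Lowest is -338 (Policy B).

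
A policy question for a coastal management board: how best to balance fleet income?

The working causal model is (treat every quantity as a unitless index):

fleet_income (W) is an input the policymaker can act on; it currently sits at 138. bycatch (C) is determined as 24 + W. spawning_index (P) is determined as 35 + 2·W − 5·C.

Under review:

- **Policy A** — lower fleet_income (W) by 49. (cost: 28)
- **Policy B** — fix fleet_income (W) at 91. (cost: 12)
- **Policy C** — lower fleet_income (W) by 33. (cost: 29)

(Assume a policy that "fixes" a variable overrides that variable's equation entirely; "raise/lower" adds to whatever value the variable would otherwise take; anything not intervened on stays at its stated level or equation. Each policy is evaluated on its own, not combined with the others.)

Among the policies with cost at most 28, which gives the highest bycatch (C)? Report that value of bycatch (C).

Policy A (W − 49):
  W = 138 − 49 = 89
  C = 24 + 89 = 113
Policy B (W := 91):
  W = 91
  C = 24 + 91 = 115
Comparing — Policy A: C=113, Policy B: C=115. Highest is 115 (Policy B).

115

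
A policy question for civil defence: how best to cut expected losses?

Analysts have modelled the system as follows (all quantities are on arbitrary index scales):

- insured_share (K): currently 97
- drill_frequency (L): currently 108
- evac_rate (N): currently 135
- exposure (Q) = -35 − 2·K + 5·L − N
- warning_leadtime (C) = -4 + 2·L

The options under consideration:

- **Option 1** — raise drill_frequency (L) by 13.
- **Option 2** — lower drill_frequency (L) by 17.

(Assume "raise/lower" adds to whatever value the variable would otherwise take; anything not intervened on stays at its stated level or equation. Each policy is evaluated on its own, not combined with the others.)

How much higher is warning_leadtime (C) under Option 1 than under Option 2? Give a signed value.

60

Option 1 (L + 13):
  L = 108 + 13 = 121
  C = -4 + 2·121 = 238
Option 2 (L − 17):
  L = 108 − 17 = 91
  C = -4 + 2·91 = 178
C: 238 − 178 = 60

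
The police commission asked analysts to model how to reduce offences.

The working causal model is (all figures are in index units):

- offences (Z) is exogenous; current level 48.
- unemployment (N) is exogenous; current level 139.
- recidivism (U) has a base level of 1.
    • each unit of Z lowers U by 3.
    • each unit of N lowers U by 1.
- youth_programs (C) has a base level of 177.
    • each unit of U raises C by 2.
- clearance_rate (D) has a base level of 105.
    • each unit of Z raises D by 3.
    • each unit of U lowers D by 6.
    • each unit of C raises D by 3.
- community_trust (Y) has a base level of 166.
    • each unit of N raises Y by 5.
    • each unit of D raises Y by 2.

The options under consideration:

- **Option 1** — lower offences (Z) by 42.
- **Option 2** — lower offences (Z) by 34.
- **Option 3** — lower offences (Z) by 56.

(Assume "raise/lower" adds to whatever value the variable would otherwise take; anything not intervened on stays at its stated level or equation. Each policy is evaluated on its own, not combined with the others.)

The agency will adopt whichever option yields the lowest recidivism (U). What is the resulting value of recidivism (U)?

-180

Option 1 (Z − 42):
  Z = 48 − 42 = 6
  N = 139
  U = 1 − 3·6 − 139 = -156
Option 2 (Z − 34):
  Z = 48 − 34 = 14
  N = 139
  U = 1 − 3·14 − 139 = -180
Option 3 (Z − 56):
  Z = 48 − 56 = -8
  N = 139
  U = 1 − 3·(-8) − 139 = -114
Comparing — Option 1: U=-156, Option 2: U=-180, Option 3: U=-114. Lowest is -180 (Option 2).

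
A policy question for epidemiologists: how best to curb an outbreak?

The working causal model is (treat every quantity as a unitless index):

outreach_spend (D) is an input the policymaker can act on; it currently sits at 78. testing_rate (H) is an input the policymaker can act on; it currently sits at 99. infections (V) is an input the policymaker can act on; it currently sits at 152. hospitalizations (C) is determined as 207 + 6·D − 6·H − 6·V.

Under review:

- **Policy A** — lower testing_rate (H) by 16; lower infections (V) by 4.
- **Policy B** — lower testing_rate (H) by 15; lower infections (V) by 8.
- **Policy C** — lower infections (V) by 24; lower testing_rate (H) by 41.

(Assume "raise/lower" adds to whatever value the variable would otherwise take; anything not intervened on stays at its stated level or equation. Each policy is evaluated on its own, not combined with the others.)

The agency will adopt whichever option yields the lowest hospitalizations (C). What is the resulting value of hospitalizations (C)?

Policy A (H − 16, V − 4):
  D = 78
  H = 99 − 16 = 83
  V = 152 − 4 = 148
  C = 207 + 6·78 − 6·83 − 6·148 = -711
Policy B (H − 15, V − 8):
  D = 78
  H = 99 − 15 = 84
  V = 152 − 8 = 144
  C = 207 + 6·78 − 6·84 − 6·144 = -693
Policy C (V − 24, H − 41):
  D = 78
  H = 99 − 41 = 58
  V = 152 − 24 = 128
  C = 207 + 6·78 − 6·58 − 6·128 = -441
Comparing — Policy A: C=-711, Policy B: C=-693, Policy C: C=-441. Lowest is -711 (Policy A).

-711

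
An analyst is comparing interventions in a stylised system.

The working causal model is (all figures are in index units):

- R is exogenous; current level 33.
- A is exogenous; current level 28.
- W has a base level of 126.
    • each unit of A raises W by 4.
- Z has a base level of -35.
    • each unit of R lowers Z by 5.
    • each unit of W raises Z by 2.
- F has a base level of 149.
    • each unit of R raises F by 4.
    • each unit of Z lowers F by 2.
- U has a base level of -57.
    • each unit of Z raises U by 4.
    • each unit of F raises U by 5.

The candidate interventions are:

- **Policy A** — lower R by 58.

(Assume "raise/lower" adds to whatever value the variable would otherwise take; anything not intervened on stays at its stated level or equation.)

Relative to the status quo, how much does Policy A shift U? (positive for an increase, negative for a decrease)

-2900

Baseline:
  R = 33
  A = 28
  W = 126 + 4·28 = 238
  Z = -35 − 5·33 + 2·238 = 276
  F = 149 + 4·33 − 2·276 = -271
  U = -57 + 4·276 + 5·(-271) = -308
Policy A (R − 58):
  R = 33 − 58 = -25
  A = 28
  W = 126 + 4·28 = 238
  Z = -35 − 5·(-25) + 2·238 = 566
  F = 149 + 4·(-25) − 2·566 = -1083
  U = -57 + 4·566 + 5·(-1083) = -3208
Change in U: -3208 − (-308) = -2900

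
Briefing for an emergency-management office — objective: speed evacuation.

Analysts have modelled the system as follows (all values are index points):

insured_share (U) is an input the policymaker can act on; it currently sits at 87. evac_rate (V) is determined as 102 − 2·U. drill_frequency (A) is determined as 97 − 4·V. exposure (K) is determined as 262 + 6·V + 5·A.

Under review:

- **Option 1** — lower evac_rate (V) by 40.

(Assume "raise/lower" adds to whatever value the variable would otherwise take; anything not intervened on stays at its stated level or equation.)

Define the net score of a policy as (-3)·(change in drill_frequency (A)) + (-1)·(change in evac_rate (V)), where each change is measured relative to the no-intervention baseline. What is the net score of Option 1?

Baseline:
  U = 87
  V = 102 − 2·87 = -72
  A = 97 − 4·(-72) = 385
Option 1 (V − 40):
  U = 87
  V = 102 − 2·87 (−40 from intervention) = -112
  A = 97 − 4·(-112) = 545
ΔA = 545 − 385 = 160; ΔV = -112 − (-72) = -40
Score = (-3)·160 + (-1)·(-40) = -440

-440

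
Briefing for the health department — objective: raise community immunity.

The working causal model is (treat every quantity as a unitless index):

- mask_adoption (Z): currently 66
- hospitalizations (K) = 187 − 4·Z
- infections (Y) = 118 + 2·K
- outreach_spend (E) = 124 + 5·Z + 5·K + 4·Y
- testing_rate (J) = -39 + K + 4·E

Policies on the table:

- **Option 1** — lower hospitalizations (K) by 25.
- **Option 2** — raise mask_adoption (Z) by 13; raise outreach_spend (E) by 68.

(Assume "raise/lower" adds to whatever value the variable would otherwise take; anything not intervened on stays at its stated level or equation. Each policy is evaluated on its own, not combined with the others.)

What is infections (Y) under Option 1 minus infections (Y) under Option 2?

54

Option 1 (K − 25):
  Z = 66
  K = 187 − 4·66 (−25 from intervention) = -102
  Y = 118 + 2·(-102) = -86
Option 2 (Z + 13, E + 68):
  Z = 66 + 13 = 79
  K = 187 − 4·79 = -129
  Y = 118 + 2·(-129) = -140
Y: -86 − (-140) = 54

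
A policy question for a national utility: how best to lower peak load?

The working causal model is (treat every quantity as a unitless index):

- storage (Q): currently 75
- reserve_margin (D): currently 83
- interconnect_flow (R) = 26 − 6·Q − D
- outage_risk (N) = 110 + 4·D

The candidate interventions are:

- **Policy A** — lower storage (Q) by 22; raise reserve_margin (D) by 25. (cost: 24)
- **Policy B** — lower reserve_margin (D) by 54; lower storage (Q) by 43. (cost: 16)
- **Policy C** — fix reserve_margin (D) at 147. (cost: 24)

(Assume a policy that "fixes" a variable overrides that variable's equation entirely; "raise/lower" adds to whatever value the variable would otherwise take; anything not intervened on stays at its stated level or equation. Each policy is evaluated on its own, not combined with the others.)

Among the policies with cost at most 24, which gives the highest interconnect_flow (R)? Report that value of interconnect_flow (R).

-195

Policy A (Q − 22, D + 25):
  Q = 75 − 22 = 53
  D = 83 + 25 = 108
  R = 26 − 6·53 − 108 = -400
Policy B (D − 54, Q − 43):
  Q = 75 − 43 = 32
  D = 83 − 54 = 29
  R = 26 − 6·32 − 29 = -195
Policy C (D := 147):
  Q = 75
  D = 147
  R = 26 − 6·75 − 147 = -571
Comparing — Policy A: R=-400, Policy B: R=-195, Policy C: R=-571. Highest is -195 (Policy B).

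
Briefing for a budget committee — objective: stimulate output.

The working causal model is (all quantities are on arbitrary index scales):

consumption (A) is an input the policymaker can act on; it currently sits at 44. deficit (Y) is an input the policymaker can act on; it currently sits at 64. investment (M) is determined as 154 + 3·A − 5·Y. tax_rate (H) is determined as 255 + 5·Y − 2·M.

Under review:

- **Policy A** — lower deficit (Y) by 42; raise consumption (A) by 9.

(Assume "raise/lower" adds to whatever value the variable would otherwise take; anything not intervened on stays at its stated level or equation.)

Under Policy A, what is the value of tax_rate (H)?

-41

Policy A (Y − 42, A + 9):
  A = 44 + 9 = 53
  Y = 64 − 42 = 22
  M = 154 + 3·53 − 5·22 = 203
  H = 255 + 5·22 − 2·203 = -41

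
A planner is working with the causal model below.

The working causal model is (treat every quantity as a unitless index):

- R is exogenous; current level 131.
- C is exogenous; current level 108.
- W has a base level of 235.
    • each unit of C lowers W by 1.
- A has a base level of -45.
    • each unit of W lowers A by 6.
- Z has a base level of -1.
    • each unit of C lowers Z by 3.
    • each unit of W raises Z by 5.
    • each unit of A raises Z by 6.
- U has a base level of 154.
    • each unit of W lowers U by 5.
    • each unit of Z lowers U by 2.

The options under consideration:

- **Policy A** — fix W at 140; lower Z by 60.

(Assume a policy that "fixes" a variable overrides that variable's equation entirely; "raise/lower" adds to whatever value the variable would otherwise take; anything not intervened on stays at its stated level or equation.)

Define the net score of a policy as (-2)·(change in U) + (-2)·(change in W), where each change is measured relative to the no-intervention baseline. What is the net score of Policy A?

Baseline:
  C = 108
  W = 235 − 108 = 127
  A = -45 − 6·127 = -807
  Z = -1 − 3·108 + 5·127 + 6·(-807) = -4532
  U = 154 − 5·127 − 2·(-4532) = 8583
Policy A (W := 140, Z − 60):
  C = 108
  W = 140
  A = -45 − 6·140 = -885
  Z = -1 − 3·108 + 5·140 + 6·(-885) (−60 from intervention) = -4995
  U = 154 − 5·140 − 2·(-4995) = 9444
ΔU = 9444 − 8583 = 861; ΔW = 140 − 127 = 13
Score = (-2)·861 + (-2)·13 = -1748

-1748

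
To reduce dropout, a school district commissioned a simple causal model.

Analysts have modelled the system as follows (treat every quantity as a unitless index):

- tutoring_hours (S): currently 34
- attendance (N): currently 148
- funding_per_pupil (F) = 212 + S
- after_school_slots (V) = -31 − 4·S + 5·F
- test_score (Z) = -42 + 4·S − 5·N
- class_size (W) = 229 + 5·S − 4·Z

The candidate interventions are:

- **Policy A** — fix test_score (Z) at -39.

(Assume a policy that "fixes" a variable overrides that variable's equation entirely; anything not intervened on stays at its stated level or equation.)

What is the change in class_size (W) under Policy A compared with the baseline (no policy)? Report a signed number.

Baseline:
  S = 34
  N = 148
  Z = -42 + 4·34 − 5·148 = -646
  W = 229 + 5·34 − 4·(-646) = 2983
Policy A (Z := -39):
  S = 34
  N = 148
  Z = -39
  W = 229 + 5·34 − 4·(-39) = 555
Change in W: 555 − 2983 = -2428

-2428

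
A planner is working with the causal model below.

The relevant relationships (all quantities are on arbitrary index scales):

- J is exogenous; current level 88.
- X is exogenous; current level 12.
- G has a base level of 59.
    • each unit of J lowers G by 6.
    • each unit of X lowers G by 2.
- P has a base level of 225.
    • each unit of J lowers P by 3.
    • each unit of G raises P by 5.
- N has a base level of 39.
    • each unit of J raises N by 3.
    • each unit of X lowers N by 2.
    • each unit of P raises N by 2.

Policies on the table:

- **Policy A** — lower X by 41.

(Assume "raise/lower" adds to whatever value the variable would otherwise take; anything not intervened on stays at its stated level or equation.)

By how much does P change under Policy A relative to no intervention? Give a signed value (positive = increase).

410

Baseline:
  J = 88
  X = 12
  G = 59 − 6·88 − 2·12 = -493
  P = 225 − 3·88 + 5·(-493) = -2504
Policy A (X − 41):
  J = 88
  X = 12 − 41 = -29
  G = 59 − 6·88 − 2·(-29) = -411
  P = 225 − 3·88 + 5·(-411) = -2094
Change in P: -2094 − (-2504) = 410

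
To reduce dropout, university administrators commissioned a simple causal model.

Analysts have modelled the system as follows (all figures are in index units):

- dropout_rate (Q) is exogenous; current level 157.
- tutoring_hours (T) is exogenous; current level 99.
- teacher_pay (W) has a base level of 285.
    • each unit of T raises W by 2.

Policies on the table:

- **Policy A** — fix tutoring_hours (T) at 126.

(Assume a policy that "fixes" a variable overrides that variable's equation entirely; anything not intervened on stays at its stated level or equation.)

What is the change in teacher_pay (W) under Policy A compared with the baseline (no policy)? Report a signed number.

Baseline:
  T = 99
  W = 285 + 2·99 = 483
Policy A (T := 126):
  T = 126
  W = 285 + 2·126 = 537
Change in W: 537 − 483 = 54

54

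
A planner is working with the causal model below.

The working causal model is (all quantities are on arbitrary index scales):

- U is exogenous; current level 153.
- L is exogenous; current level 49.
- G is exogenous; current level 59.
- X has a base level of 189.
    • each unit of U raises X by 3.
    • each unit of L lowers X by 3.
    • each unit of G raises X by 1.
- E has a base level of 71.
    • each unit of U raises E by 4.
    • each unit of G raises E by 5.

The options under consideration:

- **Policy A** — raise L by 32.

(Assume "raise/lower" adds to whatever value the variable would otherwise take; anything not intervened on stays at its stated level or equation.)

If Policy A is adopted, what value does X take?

Policy A (L + 32):
  U = 153
  L = 49 + 32 = 81
  G = 59
  X = 189 + 3·153 − 3·81 + 59 = 464

464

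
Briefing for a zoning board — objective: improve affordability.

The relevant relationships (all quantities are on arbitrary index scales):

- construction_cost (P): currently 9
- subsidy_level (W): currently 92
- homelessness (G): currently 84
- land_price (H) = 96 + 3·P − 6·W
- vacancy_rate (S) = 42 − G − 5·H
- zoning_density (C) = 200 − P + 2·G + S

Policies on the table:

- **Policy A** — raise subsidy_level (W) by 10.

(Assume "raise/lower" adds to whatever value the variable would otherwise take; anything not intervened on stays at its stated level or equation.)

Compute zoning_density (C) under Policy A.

Policy A (W + 10):
  P = 9
  W = 92 + 10 = 102
  G = 84
  H = 96 + 3·9 − 6·102 = -489
  S = 42 − 84 − 5·(-489) = 2403
  C = 200 − 9 + 2·84 + 2403 = 2762

2762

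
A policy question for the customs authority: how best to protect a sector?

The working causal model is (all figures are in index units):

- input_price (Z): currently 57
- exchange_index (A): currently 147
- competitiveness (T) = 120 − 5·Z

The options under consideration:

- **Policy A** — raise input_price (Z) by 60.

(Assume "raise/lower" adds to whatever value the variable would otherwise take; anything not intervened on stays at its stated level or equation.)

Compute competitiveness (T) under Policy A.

Policy A (Z + 60):
  Z = 57 + 60 = 117
  T = 120 − 5·117 = -465

-465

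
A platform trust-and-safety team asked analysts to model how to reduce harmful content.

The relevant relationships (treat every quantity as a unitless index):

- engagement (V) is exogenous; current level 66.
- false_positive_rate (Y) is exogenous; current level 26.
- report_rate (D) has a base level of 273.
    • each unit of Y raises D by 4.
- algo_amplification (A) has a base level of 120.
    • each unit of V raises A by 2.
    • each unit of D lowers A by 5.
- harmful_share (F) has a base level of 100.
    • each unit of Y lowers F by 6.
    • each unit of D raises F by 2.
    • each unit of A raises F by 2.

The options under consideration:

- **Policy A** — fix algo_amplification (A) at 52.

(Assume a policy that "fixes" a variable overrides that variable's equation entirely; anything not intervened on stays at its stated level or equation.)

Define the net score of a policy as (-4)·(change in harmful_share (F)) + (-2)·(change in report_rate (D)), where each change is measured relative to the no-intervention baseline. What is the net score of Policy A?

Baseline:
  V = 66
  Y = 26
  D = 273 + 4·26 = 377
  A = 120 + 2·66 − 5·377 = -1633
  F = 100 − 6·26 + 2·377 + 2·(-1633) = -2568
Policy A (A := 52):
  V = 66
  Y = 26
  D = 273 + 4·26 = 377
  A = 52
  F = 100 − 6·26 + 2·377 + 2·52 = 802
ΔF = 802 − (-2568) = 3370; ΔD = 377 − 377 = 0
Score = (-4)·3370 + (-2)·0 = -13480

-13480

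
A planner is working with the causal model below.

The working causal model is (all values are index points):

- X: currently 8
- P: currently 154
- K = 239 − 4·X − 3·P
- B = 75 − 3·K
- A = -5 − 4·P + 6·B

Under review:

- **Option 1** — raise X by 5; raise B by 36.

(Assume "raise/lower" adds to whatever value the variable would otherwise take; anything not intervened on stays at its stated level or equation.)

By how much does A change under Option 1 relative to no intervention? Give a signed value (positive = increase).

Baseline:
  X = 8
  P = 154
  K = 239 − 4·8 − 3·154 = -255
  B = 75 − 3·(-255) = 840
  A = -5 − 4·154 + 6·840 = 4419
Option 1 (X + 5, B + 36):
  X = 8 + 5 = 13
  P = 154
  K = 239 − 4·13 − 3·154 = -275
  B = 75 − 3·(-275) (+36 from intervention) = 936
  A = -5 − 4·154 + 6·936 = 4995
Change in A: 4995 − 4419 = 576

576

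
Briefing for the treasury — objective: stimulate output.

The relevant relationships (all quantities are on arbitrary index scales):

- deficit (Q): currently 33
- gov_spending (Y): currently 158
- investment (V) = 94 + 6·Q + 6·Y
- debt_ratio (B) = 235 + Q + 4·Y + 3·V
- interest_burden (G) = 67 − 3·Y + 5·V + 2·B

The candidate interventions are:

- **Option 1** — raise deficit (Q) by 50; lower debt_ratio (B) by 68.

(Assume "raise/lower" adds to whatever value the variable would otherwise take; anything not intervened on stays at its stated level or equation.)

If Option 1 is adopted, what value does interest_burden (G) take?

18297

Option 1 (Q + 50, B − 68):
  Q = 33 + 50 = 83
  Y = 158
  V = 94 + 6·83 + 6·158 = 1540
  B = 235 + 83 + 4·158 + 3·1540 (−68 from intervention) = 5502
  G = 67 − 3·158 + 5·1540 + 2·5502 = 18297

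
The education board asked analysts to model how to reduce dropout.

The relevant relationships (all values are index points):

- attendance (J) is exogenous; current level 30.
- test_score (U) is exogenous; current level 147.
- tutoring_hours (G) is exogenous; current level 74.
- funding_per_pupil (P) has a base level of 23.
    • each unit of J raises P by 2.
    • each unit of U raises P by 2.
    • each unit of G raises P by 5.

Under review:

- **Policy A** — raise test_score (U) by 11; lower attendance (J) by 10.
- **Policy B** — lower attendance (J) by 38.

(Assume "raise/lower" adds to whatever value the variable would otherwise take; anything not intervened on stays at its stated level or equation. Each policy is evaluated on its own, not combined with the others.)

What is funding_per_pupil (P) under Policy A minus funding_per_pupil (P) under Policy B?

78

Policy A (U + 11, J − 10):
  J = 30 − 10 = 20
  U = 147 + 11 = 158
  G = 74
  P = 23 + 2·20 + 2·158 + 5·74 = 749
Policy B (J − 38):
  J = 30 − 38 = -8
  U = 147
  G = 74
  P = 23 + 2·(-8) + 2·147 + 5·74 = 671
P: 749 − 671 = 78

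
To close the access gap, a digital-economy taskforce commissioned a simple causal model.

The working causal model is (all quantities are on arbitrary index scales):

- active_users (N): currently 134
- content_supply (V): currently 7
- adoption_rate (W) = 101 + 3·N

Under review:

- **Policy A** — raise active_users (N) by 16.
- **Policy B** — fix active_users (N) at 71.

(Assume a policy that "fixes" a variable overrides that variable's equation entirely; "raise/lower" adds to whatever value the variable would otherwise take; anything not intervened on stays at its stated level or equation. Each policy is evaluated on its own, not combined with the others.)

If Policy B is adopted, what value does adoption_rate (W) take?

314

Policy B (N := 71):
  N = 71
  W = 101 + 3·71 = 314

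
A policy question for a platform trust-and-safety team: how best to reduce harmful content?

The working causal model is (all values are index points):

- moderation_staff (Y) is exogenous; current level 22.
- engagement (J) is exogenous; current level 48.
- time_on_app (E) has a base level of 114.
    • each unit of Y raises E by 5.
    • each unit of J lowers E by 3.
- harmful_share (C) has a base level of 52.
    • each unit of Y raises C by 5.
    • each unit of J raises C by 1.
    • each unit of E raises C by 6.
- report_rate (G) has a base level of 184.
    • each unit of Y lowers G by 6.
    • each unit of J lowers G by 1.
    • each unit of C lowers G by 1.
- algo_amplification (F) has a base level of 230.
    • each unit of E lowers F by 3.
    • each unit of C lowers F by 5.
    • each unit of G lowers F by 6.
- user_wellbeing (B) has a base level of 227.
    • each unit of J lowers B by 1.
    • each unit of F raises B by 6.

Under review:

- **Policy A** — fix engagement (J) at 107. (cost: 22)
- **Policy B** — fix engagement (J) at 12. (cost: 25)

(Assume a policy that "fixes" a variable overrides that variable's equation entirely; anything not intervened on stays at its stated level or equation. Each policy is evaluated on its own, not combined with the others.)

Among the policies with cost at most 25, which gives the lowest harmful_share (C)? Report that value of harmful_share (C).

Policy A (J := 107):
  Y = 22
  J = 107
  E = 114 + 5·22 − 3·107 = -97
  C = 52 + 5·22 + 107 + 6·(-97) = -313
Policy B (J := 12):
  Y = 22
  J = 12
  E = 114 + 5·22 − 3·12 = 188
  C = 52 + 5·22 + 12 + 6·188 = 1302
Comparing — Policy A: C=-313, Policy B: C=1302. Lowest is -313 (Policy A).

-313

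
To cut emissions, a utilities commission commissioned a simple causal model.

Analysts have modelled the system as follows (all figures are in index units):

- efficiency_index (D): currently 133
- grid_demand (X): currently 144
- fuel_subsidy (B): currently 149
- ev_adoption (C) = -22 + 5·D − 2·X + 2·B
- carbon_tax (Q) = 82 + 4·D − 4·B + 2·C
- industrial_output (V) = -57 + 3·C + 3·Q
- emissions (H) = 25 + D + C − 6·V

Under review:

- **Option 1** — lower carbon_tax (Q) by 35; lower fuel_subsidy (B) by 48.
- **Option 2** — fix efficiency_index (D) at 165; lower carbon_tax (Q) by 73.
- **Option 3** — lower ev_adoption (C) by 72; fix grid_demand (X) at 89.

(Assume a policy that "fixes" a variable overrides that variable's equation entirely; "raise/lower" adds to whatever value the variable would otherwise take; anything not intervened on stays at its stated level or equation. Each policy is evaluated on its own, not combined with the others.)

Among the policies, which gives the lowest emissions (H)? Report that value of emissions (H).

-43871

Option 1 (Q − 35, B − 48):
  D = 133
  X = 144
  B = 149 − 48 = 101
  C = -22 + 5·133 − 2·144 + 2·101 = 557
  Q = 82 + 4·133 − 4·101 + 2·557 (−35 from intervention) = 1289
  V = -57 + 3·557 + 3·1289 = 5481
  H = 25 + 133 + 557 − 6·5481 = -32171
Option 2 (D := 165, Q − 73):
  D = 165
  X = 144
  B = 149
  C = -22 + 5·165 − 2·144 + 2·149 = 813
  Q = 82 + 4·165 − 4·149 + 2·813 (−73 from intervention) = 1699
  V = -57 + 3·813 + 3·1699 = 7479
  H = 25 + 165 + 813 − 6·7479 = -43871
Option 3 (C − 72, X := 89):
  D = 133
  X = 89
  B = 149
  C = -22 + 5·133 − 2·89 + 2·149 (−72 from intervention) = 691
  Q = 82 + 4·133 − 4·149 + 2·691 = 1400
  V = -57 + 3·691 + 3·1400 = 6216
  H = 25 + 133 + 691 − 6·6216 = -36447
Comparing — Option 1: H=-32171, Option 2: H=-43871, Option 3: H=-36447. Lowest is -43871 (Option 2).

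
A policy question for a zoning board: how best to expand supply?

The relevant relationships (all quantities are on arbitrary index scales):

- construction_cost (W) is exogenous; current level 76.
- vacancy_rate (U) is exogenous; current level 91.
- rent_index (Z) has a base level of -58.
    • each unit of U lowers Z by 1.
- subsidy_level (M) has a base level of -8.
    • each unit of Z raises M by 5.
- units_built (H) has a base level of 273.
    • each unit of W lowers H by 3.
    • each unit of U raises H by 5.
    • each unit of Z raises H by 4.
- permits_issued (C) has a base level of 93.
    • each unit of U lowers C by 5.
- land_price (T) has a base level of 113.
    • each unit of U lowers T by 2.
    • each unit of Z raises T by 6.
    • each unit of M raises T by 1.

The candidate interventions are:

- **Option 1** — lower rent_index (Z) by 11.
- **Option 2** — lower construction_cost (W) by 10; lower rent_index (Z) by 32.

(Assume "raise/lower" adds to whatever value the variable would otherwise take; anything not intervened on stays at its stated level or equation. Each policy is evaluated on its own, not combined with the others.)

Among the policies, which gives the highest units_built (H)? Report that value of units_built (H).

Option 1 (Z − 11):
  W = 76
  U = 91
  Z = -58 − 91 (−11 from intervention) = -160
  H = 273 − 3·76 + 5·91 + 4·(-160) = -140
Option 2 (W − 10, Z − 32):
  W = 76 − 10 = 66
  U = 91
  Z = -58 − 91 (−32 from intervention) = -181
  H = 273 − 3·66 + 5·91 + 4·(-181) = -194
Comparing — Option 1: H=-140, Option 2: H=-194. Highest is -140 (Option 1).

-140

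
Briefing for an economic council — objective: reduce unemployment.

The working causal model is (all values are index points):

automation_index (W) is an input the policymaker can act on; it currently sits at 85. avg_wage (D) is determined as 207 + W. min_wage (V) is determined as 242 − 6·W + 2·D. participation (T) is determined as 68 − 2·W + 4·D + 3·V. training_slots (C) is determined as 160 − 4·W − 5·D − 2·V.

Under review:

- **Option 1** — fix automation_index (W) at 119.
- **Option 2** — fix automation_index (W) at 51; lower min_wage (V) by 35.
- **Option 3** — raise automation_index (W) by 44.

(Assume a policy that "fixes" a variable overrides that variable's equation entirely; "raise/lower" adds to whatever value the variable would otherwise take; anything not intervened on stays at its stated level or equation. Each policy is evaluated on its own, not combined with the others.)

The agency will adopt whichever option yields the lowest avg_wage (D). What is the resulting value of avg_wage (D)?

Option 1 (W := 119):
  W = 119
  D = 207 + 119 = 326
Option 2 (W := 51, V − 35):
  W = 51
  D = 207 + 51 = 258
Option 3 (W + 44):
  W = 85 + 44 = 129
  D = 207 + 129 = 336
Comparing — Option 1: D=326, Option 2: D=258, Option 3: D=336. Lowest is 258 (Option 2).

258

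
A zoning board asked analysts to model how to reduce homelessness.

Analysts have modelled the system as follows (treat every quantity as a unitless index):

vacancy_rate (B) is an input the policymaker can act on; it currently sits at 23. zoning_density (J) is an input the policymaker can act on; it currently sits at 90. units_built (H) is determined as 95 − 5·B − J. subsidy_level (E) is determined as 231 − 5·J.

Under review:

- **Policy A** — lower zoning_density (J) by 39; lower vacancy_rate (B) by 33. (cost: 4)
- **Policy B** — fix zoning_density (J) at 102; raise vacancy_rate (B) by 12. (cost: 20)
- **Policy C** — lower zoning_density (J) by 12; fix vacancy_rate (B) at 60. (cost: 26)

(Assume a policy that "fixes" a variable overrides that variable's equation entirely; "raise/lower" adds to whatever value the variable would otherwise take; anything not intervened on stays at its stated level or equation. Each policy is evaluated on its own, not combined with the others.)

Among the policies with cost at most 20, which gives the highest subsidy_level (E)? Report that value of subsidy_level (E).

-24

Policy A (J − 39, B − 33):
  J = 90 − 39 = 51
  E = 231 − 5·51 = -24
Policy B (J := 102, B + 12):
  J = 102
  E = 231 − 5·102 = -279
Comparing — Policy A: E=-24, Policy B: E=-279. Highest is -24 (Policy A).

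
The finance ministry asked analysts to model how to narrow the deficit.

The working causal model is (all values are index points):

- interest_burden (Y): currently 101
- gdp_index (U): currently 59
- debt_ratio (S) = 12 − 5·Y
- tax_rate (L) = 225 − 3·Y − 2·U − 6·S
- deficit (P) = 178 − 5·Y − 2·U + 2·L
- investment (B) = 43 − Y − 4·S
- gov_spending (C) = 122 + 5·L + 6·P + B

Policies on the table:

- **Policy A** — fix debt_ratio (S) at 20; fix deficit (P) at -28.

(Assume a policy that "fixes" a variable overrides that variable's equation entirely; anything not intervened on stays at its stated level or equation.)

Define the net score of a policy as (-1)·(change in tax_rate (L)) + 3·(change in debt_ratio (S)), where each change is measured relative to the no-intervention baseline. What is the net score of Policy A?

Baseline:
  Y = 101
  U = 59
  S = 12 − 5·101 = -493
  L = 225 − 3·101 − 2·59 − 6·(-493) = 2762
Policy A (S := 20, P := -28):
  Y = 101
  U = 59
  S = 20
  L = 225 − 3·101 − 2·59 − 6·20 = -316
ΔL = -316 − 2762 = -3078; ΔS = 20 − (-493) = 513
Score = (-1)·(-3078) + 3·513 = 4617

4617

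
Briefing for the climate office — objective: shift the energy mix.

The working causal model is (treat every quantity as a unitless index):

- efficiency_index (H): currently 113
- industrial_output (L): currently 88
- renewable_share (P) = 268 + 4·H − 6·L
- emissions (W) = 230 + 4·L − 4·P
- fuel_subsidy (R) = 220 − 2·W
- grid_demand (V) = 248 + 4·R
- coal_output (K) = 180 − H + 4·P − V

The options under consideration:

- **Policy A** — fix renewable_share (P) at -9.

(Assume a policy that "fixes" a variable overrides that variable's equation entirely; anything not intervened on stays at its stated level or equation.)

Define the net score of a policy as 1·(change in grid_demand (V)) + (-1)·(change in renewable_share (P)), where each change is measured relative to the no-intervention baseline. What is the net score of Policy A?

Baseline:
  H = 113
  L = 88
  P = 268 + 4·113 − 6·88 = 192
  W = 230 + 4·88 − 4·192 = -186
  R = 220 − 2·(-186) = 592
  V = 248 + 4·592 = 2616
Policy A (P := -9):
  H = 113
  L = 88
  P = -9
  W = 230 + 4·88 − 4·(-9) = 618
  R = 220 − 2·618 = -1016
  V = 248 + 4·(-1016) = -3816
ΔV = -3816 − 2616 = -6432; ΔP = -9 − 192 = -201
Score = 1·(-6432) + (-1)·(-201) = -6231

-6231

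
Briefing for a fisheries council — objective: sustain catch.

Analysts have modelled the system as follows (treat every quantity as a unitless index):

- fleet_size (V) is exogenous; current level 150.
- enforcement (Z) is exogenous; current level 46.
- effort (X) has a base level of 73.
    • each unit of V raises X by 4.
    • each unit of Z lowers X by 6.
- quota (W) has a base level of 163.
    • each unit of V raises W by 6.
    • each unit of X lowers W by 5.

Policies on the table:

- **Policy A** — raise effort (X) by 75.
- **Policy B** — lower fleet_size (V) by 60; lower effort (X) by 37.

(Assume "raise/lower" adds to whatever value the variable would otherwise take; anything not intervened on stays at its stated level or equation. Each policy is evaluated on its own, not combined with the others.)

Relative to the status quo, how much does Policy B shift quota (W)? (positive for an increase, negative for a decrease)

Baseline:
  V = 150
  Z = 46
  X = 73 + 4·150 − 6·46 = 397
  W = 163 + 6·150 − 5·397 = -922
Policy B (V − 60, X − 37):
  V = 150 − 60 = 90
  Z = 46
  X = 73 + 4·90 − 6·46 (−37 from intervention) = 120
  W = 163 + 6·90 − 5·120 = 103
Change in W: 103 − (-922) = 1025

1025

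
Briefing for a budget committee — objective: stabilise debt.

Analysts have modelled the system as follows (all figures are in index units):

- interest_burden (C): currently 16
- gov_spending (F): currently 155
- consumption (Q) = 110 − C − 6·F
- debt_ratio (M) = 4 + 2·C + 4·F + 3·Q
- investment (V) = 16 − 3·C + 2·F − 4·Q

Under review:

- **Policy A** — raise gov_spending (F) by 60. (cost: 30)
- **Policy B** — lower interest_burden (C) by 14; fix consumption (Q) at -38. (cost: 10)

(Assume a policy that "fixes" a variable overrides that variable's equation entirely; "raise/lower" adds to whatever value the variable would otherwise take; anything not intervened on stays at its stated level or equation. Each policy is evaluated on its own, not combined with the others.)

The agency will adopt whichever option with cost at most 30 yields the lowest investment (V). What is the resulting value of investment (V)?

472

Policy A (F + 60):
  C = 16
  F = 155 + 60 = 215
  Q = 110 − 16 − 6·215 = -1196
  V = 16 − 3·16 + 2·215 − 4·(-1196) = 5182
Policy B (C − 14, Q := -38):
  C = 16 − 14 = 2
  F = 155
  Q = -38
  V = 16 − 3·2 + 2·155 − 4·(-38) = 472
Comparing — Policy A: V=5182, Policy B: V=472. Lowest is 472 (Policy B).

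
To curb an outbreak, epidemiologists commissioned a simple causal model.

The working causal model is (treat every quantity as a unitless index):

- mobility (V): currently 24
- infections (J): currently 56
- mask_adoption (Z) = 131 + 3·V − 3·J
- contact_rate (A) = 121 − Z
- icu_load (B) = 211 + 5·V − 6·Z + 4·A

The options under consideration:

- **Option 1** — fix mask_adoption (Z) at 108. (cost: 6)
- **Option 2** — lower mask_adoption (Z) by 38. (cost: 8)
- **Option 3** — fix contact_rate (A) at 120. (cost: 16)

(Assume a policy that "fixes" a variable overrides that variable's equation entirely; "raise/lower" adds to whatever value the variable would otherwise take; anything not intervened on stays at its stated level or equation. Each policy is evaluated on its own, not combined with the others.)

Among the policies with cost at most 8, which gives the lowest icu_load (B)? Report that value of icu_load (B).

-265

Option 1 (Z := 108):
  V = 24
  J = 56
  Z = 108
  A = 121 − 108 = 13
  B = 211 + 5·24 − 6·108 + 4·13 = -265
Option 2 (Z − 38):
  V = 24
  J = 56
  Z = 131 + 3·24 − 3·56 (−38 from intervention) = -3
  A = 121 − (-3) = 124
  B = 211 + 5·24 − 6·(-3) + 4·124 = 845
Comparing — Option 1: B=-265, Option 2: B=845. Lowest is -265 (Option 1).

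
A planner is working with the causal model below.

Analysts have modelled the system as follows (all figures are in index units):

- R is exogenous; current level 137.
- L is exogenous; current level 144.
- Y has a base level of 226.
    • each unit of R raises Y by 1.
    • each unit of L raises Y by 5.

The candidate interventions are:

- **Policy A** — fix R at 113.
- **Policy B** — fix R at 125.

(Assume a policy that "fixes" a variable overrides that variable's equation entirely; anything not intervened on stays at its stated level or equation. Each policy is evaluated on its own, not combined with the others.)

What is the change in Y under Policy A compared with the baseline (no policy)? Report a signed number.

Baseline:
  R = 137
  L = 144
  Y = 226 + 137 + 5·144 = 1083
Policy A (R := 113):
  R = 113
  L = 144
  Y = 226 + 113 + 5·144 = 1059
Change in Y: 1059 − 1083 = -24

-24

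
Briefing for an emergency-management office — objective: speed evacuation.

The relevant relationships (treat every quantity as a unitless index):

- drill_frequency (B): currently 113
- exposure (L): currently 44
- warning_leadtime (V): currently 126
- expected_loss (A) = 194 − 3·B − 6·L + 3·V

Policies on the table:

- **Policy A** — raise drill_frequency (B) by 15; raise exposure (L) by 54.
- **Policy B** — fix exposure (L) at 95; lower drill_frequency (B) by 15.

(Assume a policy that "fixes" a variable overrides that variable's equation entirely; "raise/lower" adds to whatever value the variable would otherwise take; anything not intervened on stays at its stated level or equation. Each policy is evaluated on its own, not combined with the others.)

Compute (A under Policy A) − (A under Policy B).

-108

Policy A (B + 15, L + 54):
  B = 113 + 15 = 128
  L = 44 + 54 = 98
  V = 126
  A = 194 − 3·128 − 6·98 + 3·126 = -400
Policy B (L := 95, B − 15):
  B = 113 − 15 = 98
  L = 95
  V = 126
  A = 194 − 3·98 − 6·95 + 3·126 = -292
A: -400 − (-292) = -108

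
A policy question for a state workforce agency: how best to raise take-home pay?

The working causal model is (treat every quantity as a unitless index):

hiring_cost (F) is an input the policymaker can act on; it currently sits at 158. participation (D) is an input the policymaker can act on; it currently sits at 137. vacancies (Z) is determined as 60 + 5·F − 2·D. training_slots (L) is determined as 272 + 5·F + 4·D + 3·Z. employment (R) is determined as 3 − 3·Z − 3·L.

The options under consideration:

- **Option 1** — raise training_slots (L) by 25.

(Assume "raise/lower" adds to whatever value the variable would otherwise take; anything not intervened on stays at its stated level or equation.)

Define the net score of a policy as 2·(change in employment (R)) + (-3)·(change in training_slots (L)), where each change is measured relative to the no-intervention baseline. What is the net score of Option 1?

-225

Baseline:
  F = 158
  D = 137
  Z = 60 + 5·158 − 2·137 = 576
  L = 272 + 5·158 + 4·137 + 3·576 = 3338
  R = 3 − 3·576 − 3·3338 = -11739
Option 1 (L + 25):
  F = 158
  D = 137
  Z = 60 + 5·158 − 2·137 = 576
  L = 272 + 5·158 + 4·137 + 3·576 (+25 from intervention) = 3363
  R = 3 − 3·576 − 3·3363 = -11814
ΔR = -11814 − (-11739) = -75; ΔL = 3363 − 3338 = 25
Score = 2·(-75) + (-3)·25 = -225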